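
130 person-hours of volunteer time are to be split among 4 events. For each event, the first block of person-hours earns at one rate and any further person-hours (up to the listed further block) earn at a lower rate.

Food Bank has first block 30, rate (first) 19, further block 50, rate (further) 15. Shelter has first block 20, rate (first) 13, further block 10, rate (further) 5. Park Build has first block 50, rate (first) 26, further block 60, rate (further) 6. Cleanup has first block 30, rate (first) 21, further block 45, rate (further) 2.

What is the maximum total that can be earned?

2800

Rank every tier by rate: Park Build/tier1 26 > Cleanup/tier1 21 > Food Bank/tier1 19 > Food Bank/tier2 15 > Shelter/tier1 13 > Park Build/tier2 6 > Shelter/tier2 5 > Cleanup/tier2 2.
Park Build tier1 at 26: fill all 50 — 80 left.
Cleanup tier1 at 21: fill all 30 — 50 left.
Food Bank tier1 at 19: fill all 30 — 20 left.
Food Bank/tier2: +20 of 50 at 15; pool empty.
Total = 26×50 + 21×30 + 19×30 + 15×20 = 2800.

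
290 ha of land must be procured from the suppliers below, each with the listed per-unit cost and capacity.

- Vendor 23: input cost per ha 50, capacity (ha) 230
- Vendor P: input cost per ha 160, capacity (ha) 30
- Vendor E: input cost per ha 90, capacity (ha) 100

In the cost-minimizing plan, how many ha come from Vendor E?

60

Use suppliers in increasing cost order.
Vendor 23 (50): use full 230 ; 60 ha to go.
Vendor E (90): take the remaining 60 ; done.
Vendor P: unused.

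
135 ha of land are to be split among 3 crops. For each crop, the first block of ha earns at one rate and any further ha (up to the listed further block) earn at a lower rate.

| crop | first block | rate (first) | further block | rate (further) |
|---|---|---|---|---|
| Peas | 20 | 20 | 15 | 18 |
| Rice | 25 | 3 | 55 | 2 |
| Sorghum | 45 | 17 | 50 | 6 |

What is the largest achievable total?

Rank every tier by rate: Peas/first 20 > Peas/second 18 > Sorghum/first 17 > Sorghum/second 6 > Rice/first 3 > Rice/second 2.
Peas first at 20: fill all 20 → 115 left.
Fill Peas second block (15 at 18) → 100 left.
Sorghum/first (17): +45 → 55 left.
Sorghum second at 6: fill all 50 → 5 left.
5 remain; put them into Rice first at 3.
Total = 20×20 + 18×15 + 17×45 + 6×50 + 3×5 = 1750.

1750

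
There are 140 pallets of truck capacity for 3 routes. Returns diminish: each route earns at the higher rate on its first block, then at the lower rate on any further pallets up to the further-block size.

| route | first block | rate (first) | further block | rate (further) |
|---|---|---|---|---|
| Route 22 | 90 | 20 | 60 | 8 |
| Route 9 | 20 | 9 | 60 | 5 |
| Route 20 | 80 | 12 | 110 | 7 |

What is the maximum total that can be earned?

Order all 6 blocks by rate: Route 22/tier1 20 > Route 20/tier1 12 > Route 9/tier1 9 > Route 22/tier2 8 > Route 20/tier2 7 > Route 9/tier2 5.
Fill Route 22 tier1 block (90 at 20) ; 50 left.
Route 20/tier1: +50 of 80 at 12; pool empty.
Total = 20×90 + 12×50 = 2400.

2400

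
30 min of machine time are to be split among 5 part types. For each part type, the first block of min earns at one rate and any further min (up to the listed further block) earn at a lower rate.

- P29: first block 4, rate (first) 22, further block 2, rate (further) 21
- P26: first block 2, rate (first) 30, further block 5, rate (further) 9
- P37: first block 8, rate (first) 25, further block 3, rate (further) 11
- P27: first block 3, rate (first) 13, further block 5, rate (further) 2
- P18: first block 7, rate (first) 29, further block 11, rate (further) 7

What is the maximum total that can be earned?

674

Rank every tier by rate: P26/tier1 30 > P18/tier1 29 > P37/tier1 25 > P29/tier1 22 > P29/tier2 21 > P27/tier1 13 > P37/tier2 11 > P26/tier2 9 > P18/tier2 7 > P27/tier2 2.
P26/tier1 (30): +2 → 28 left.
Fill P18 tier1 block (7 at 29) → 21 left.
P37/tier1 (25): +8 → 13 left.
P29 tier1 at 22: fill all 4 → 9 left.
P29 tier2 at 21: fill all 2 → 7 left.
Fill P27 tier1 block (3 at 13) → 4 left.
P37/tier2 (11): +3 → 1 left.
P26/tier2: +1 of 5 at 9; pool empty.
Total = 30×2 + 29×7 + 25×8 + 22×4 + 21×2 + 13×3 + 11×3 + 9×1 = 674.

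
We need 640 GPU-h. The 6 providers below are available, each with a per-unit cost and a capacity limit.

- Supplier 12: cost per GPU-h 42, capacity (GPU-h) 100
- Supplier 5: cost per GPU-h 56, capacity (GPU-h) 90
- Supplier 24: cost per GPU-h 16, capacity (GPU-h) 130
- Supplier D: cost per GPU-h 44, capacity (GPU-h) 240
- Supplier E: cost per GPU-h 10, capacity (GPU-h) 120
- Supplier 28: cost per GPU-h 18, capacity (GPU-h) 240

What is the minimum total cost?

Cheapest first:
Take 120 from Supplier E at 10 ; need 520 more.
Take 130 from Supplier 24 at 16 ; need 390 more.
Supplier 28 at 18: take all 240 GPU-h ; 150 still needed.
Supplier 12 at 42: take all 100 GPU-h ; 50 still needed.
Take 50 from Supplier D at 44 to finish.
Supplier 5: unused.
Cost = 120×10 + 130×16 + 240×18 + 100×42 + 50×44 = 14000.

14000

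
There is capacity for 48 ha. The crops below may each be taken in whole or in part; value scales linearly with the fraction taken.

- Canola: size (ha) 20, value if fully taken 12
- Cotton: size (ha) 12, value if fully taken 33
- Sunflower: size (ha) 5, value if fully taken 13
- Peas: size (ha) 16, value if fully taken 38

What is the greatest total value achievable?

Rank by value-to-size ratio: Cotton 33/12≈2.75, Sunflower 13/5≈2.6, Peas 38/16≈2.38, Canola 12/20≈0.6.
Take all of Cotton (12 ha, value 33) ; 36 ha left.
Sunflower: take in full, 5 ha for value 13 ; 31 left.
Peas: take in full, 16 ha for value 38 ; 15 left.
Only 15 ha remain; take 15/20 of Canola for value 12×15/20 = 9.
Total value = 93.

93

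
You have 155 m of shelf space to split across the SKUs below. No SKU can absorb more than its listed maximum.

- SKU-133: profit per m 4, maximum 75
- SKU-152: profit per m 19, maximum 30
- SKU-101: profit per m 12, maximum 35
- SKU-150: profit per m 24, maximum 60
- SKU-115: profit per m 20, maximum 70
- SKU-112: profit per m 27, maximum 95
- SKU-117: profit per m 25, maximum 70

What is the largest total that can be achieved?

4065

Order the SKUs by profit per m: SKU-112 27 > SKU-117 25 > SKU-150 24 > SKU-115 20 > SKU-152 19 > SKU-101 12 > SKU-133 4.
Give SKU-112 95 to hit its cap of 95 ; 60 left.
Only 60 left; SKU-117 takes them to reach 60.
Total = 27×95 + 25×60 = 4065.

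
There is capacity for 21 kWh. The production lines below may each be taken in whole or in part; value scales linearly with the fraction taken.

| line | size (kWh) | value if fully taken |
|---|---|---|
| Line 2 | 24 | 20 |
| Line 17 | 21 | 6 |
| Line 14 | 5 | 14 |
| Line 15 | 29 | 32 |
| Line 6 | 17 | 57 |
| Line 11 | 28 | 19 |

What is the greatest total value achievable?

68.2

Best value per unit of size first: Line 6 57/17≈3.35, Line 14 14/5≈2.8, Line 15 32/29≈1.1, Line 2 20/24≈0.833, Line 11 19/28≈0.679, Line 17 6/21≈0.286.
Take all of Line 6 (17 kWh, value 57) → 4 kWh left.
Fill the last 4 kWh with part of Line 14: 4/5 of it earns 11.2.
Total value = 68.2.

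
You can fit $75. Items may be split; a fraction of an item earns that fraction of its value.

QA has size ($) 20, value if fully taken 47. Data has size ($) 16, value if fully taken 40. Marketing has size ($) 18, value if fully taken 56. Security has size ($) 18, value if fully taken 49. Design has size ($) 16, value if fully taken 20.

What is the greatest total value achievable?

Rank by value-to-size ratio: Marketing 56/18≈3.11, Security 49/18≈2.72, Data 40/16≈2.5, QA 47/20≈2.35, Design 20/16≈1.25.
Marketing: take in full, 18 $ for value 56 ; 57 left.
Security: take in full, 18 $ for value 49 ; 39 left.
Take all of Data (16 $, value 40) ; 23 $ left.
Take all of QA (20 $, value 47) ; 3 $ left.
Only 3 $ remain; take 3/16 of Design for value 20×3/16 = 3.75.
Total value = 195.75.

195.75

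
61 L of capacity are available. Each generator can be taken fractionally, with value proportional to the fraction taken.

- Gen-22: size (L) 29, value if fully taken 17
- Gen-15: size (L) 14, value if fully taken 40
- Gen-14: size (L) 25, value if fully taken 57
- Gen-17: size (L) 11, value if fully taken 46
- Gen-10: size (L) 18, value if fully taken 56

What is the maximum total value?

Best value per unit of size first: Gen-17 46/11≈4.18, Gen-10 56/18≈3.11, Gen-15 40/14≈2.86, Gen-14 57/25≈2.28, Gen-22 17/29≈0.586.
Take all of Gen-17 (11 L, value 46) ; 50 L left.
Take all of Gen-10 (18 L, value 56) ; 32 L left.
Take all of Gen-15 (14 L, value 40) ; 18 L left.
18 L left: a 18/25 share of Gen-14 gives 57×18/25 = 41.04.
Total value = 183.04.

183.04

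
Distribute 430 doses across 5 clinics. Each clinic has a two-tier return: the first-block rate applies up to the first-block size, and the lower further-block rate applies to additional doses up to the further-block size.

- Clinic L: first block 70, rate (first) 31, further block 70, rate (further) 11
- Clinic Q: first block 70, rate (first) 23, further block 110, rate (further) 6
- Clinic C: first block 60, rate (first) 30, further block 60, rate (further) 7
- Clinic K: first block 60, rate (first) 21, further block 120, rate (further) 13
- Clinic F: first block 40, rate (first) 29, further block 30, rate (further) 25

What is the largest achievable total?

10050

Order all 10 blocks by rate: Clinic L/T1 31 > Clinic C/T1 30 > Clinic F/T1 29 > Clinic F/T2 25 > Clinic Q/T1 23 > Clinic K/T1 21 > Clinic K/T2 13 > Clinic L/T2 11 > Clinic C/T2 7 > Clinic Q/T2 6.
Fill Clinic L T1 block (70 at 31) → 360 left.
Clinic C/T1 (30): +60 → 300 left.
Fill Clinic F T1 block (40 at 29) → 260 left.
Clinic F T2 at 25: fill all 30 → 230 left.
Fill Clinic Q T1 block (70 at 23) → 160 left.
Fill Clinic K T1 block (60 at 21) → 100 left.
Clinic K T2 at 13: only 100 left, fill 100.
Total = 31×70 + 30×60 + 29×40 + 25×30 + 23×70 + 21×60 + 13×100 = 10050.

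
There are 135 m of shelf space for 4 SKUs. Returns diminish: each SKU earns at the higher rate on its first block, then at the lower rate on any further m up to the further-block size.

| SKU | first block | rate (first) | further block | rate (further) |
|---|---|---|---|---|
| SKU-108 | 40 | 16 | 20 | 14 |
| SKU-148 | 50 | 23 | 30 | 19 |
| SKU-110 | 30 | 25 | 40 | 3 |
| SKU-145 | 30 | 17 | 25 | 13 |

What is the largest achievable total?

Order all 8 blocks by rate: SKU-110/tier1 25 > SKU-148/tier1 23 > SKU-148/tier2 19 > SKU-145/tier1 17 > SKU-108/tier1 16 > SKU-108/tier2 14 > SKU-145/tier2 13 > SKU-110/tier2 3.
SKU-110/tier1 (25): +30 — 105 left.
Fill SKU-148 tier1 block (50 at 23) — 55 left.
Fill SKU-148 tier2 block (30 at 19) — 25 left.
SKU-145/tier1: +25 of 30 at 17; pool empty.
Total = 25×30 + 23×50 + 19×30 + 17×25 = 2895.

2895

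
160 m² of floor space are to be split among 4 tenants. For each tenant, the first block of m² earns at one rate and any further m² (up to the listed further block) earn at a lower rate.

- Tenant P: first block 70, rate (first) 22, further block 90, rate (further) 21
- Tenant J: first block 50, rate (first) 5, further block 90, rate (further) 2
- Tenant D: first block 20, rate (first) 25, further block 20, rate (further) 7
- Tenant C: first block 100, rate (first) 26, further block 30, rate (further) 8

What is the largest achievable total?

3980

Order all 8 blocks by rate: Tenant C/first 26 > Tenant D/first 25 > Tenant P/first 22 > Tenant P/second 21 > Tenant C/second 8 > Tenant D/second 7 > Tenant J/first 5 > Tenant J/second 2.
Tenant C/first (26): +100 ; 60 left.
Tenant D first at 25: fill all 20 ; 40 left.
40 remain; put them into Tenant P first at 22.
Total = 26×100 + 25×20 + 22×40 = 3980.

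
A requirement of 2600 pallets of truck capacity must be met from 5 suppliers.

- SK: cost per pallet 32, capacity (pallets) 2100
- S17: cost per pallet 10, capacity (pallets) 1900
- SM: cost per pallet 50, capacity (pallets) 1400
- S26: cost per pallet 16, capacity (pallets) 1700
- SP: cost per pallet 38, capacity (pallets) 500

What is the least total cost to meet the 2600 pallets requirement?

Cheapest first:
S17 at 10: take all 1900 pallets ; 700 still needed.
S26 at 16: take 700 of its 1700 ; requirement met.
SK, SP, SM: unused.
Cost = 1900×10 + 700×16 = 30200.

30200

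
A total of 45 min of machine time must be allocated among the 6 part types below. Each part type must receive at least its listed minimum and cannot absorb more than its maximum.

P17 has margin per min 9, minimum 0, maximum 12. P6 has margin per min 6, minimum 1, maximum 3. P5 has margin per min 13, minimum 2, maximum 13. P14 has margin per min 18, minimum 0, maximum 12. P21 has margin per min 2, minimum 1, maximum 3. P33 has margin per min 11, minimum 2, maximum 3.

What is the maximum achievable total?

548

Meeting every minimum uses 0+1+2+0+1+2 = 6 min, leaving 39.
Order the part types by margin per min: P14 18 > P5 13 > P33 11 > P17 9 > P6 6 > P21 2.
Give P14 12 more to hit its cap of 12 ; 27 left.
P5 takes 11 more to reach its cap of 13 ; 16 left.
Give P33 1 more to hit its cap of 3 ; 15 left.
P17 takes 12 more to reach its cap of 12 ; 3 left.
P6 takes 2 more to reach its cap of 3 ; 1 left.
P21: +1 (room for 2) → 2. Pool exhausted.
Total = 9×12 + 6×3 + 13×13 + 18×12 + 2×2 + 11×3 = 548.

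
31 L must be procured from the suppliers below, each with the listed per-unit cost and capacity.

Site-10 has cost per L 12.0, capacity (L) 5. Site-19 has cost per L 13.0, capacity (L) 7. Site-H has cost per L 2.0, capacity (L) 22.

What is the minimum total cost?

156

Cheapest first:
Site-H (2.0): use full 22 → 9 L to go.
Site-10 (12.0): use full 5 → 4 L to go.
Site-19 at 13.0: take 4 of its 7 → requirement met.
Cost = 22×2.0 + 5×12.0 + 4×13.0 = 156.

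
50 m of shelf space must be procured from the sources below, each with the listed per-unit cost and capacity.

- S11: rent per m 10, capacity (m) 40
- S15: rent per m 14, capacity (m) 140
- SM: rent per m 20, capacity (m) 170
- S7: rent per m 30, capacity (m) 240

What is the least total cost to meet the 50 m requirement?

540

Use sources in increasing cost order.
Take 40 from S11 at 10 — need 10 more.
S15 at 14: take 10 of its 140 — requirement met.
SM, S7: unused.
Cost = 40×10 + 10×14 = 540.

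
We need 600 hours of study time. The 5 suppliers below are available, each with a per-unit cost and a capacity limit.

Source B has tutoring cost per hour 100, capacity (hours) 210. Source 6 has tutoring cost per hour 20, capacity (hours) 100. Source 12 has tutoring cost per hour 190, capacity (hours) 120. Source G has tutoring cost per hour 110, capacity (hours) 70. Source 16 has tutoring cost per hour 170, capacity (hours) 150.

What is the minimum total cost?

Cheapest first:
Source 6 at 20: take all 100 hours → 500 still needed.
Source B at 100: take all 210 hours → 290 still needed.
Source G at 110: take all 70 hours → 220 still needed.
Source 16 (170): use full 150 → 70 hours to go.
Take 70 from Source 12 at 190 to finish.
Cost = 100×20 + 210×100 + 70×110 + 150×170 + 70×190 = 69500.

69500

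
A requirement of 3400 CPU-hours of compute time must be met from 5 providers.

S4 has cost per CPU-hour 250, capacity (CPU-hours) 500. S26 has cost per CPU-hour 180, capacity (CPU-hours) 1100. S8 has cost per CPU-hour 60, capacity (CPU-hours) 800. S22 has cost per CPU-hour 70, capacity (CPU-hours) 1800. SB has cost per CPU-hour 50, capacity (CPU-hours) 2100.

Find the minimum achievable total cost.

188000

Cheapest first:
SB at 50: take all 2100 CPU-hours ; 1300 still needed.
S8 at 60: take all 800 CPU-hours ; 500 still needed.
S22 (70): take the remaining 500 ; done.
S26, S4: unused.
Cost = 2100×50 + 800×60 + 500×70 = 188000.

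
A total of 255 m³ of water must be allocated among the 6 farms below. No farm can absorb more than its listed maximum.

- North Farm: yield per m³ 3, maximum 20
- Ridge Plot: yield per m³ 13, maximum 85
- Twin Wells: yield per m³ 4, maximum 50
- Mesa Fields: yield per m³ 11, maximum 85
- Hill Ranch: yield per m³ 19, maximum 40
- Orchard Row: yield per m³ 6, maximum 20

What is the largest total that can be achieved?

Order the farms by yield per m³: Hill Ranch 19 > Ridge Plot 13 > Mesa Fields 11 > Orchard Row 6 > Twin Wells 4 > North Farm 3.
Hill Ranch: +40 to 40 (cap) ; 215 left.
Ridge Plot takes 85 to reach its cap of 85 ; 130 left.
Give Mesa Fields 85 to hit its cap of 85 ; 45 left.
Orchard Row takes 20 to reach its cap of 20 ; 25 left.
Twin Wells has room for 50 but only 25 remain, so it gets 25.
Total = 13×85 + 4×25 + 11×85 + 19×40 + 6×20 = 3020.

3020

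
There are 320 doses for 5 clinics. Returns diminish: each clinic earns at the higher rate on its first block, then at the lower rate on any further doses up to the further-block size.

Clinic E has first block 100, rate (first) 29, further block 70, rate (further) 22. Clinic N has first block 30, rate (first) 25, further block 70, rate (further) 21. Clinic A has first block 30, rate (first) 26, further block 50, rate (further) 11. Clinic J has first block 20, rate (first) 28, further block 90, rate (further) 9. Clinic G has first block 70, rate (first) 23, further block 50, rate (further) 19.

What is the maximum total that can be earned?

Treat each block as its own option and order by rate: Clinic E/first 29 > Clinic J/first 28 > Clinic A/first 26 > Clinic N/first 25 > Clinic G/first 23 > Clinic E/second 22 > Clinic N/second 21 > Clinic G/second 19 > Clinic A/second 11 > Clinic J/second 9.
Clinic E first at 29: fill all 100 → 220 left.
Clinic J/first (28): +20 → 200 left.
Fill Clinic A first block (30 at 26) → 170 left.
Clinic N first at 25: fill all 30 → 140 left.
Clinic G first at 23: fill all 70 → 70 left.
Clinic E second at 22: fill all 70 → 0 left.
Total = 29×100 + 28×20 + 26×30 + 25×30 + 23×70 + 22×70 = 8140.

8140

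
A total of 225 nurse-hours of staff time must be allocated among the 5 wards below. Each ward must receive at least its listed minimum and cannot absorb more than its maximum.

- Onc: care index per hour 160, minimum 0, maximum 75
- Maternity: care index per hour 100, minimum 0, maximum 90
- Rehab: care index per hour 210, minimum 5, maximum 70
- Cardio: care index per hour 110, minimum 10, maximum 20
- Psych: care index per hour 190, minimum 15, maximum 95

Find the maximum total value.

Meeting every minimum uses 0+0+5+10+15 = 30 nurse-hours, leaving 195.
Rank by care index per hour: Rehab 210 > Psych 190 > Onc 160 > Cardio 110 > Maternity 100.
Give Rehab 65 more to hit its cap of 70 — 130 left.
Psych takes 80 more to reach its cap of 95 — 50 left.
Only 50 left; Onc takes them to reach 50.
Total = 160×50 + 210×70 + 110×10 + 190×95 = 41850.

41850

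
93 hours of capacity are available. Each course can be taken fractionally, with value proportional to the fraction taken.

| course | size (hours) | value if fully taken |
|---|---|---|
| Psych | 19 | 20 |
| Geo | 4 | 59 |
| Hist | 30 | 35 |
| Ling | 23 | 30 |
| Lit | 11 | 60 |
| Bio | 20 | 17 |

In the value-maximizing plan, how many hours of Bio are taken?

Rank by value-to-size ratio: Geo 59/4≈14.8, Lit 60/11≈5.45, Ling 30/23≈1.3, Hist 35/30≈1.17, Psych 20/19≈1.05, Bio 17/20≈0.85.
Take all of Geo (4 hours, value 59) → 89 hours left.
Take all of Lit (11 hours, value 60) → 78 hours left.
All 23 hours of Ling fit (value 30) → 55 remain.
All 30 hours of Hist fit (value 35) → 25 remain.
All 19 hours of Psych fit (value 20) → 6 remain.
Fill the last 6 hours with part of Bio: 6/20 of it earns 5.1.

6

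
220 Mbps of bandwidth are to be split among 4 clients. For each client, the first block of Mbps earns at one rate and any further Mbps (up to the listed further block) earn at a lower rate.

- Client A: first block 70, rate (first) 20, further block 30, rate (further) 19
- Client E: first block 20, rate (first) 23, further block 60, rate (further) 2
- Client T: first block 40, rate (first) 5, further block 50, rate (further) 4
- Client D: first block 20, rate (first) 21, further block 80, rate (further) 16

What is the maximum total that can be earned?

Order all 8 blocks by rate: Client E/first 23 > Client D/first 21 > Client A/first 20 > Client A/second 19 > Client D/second 16 > Client T/first 5 > Client T/second 4 > Client E/second 2.
Client E first at 23: fill all 20 → 200 left.
Fill Client D first block (20 at 21) → 180 left.
Client A first at 20: fill all 70 → 110 left.
Client A second at 19: fill all 30 → 80 left.
Fill Client D second block (80 at 16) → 0 left.
Total = 23×20 + 21×20 + 20×70 + 19×30 + 16×80 = 4130.

4130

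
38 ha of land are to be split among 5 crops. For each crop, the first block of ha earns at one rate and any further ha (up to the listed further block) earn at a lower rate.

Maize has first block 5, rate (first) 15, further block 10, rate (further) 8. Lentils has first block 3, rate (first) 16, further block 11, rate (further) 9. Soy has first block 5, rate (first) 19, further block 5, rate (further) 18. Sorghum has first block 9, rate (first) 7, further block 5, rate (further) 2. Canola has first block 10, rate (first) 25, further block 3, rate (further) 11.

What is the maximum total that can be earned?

Order all 10 blocks by rate: Canola/first 25 > Soy/first 19 > Soy/second 18 > Lentils/first 16 > Maize/first 15 > Canola/second 11 > Lentils/second 9 > Maize/second 8 > Sorghum/first 7 > Sorghum/second 2.
Fill Canola first block (10 at 25) → 28 left.
Fill Soy first block (5 at 19) → 23 left.
Soy/second (18): +5 → 18 left.
Lentils first at 16: fill all 3 → 15 left.
Maize/first (15): +5 → 10 left.
Fill Canola second block (3 at 11) → 7 left.
Lentils second at 9: only 7 left, fill 7.
Total = 25×10 + 19×5 + 18×5 + 16×3 + 15×5 + 11×3 + 9×7 = 654.

654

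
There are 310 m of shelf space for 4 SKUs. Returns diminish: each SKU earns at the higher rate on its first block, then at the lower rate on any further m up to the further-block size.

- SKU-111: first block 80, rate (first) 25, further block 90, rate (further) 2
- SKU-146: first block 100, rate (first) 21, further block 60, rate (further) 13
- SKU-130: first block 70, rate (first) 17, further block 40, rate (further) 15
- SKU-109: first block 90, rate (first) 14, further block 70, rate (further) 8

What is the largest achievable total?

Order all 8 blocks by rate: SKU-111/first 25 > SKU-146/first 21 > SKU-130/first 17 > SKU-130/second 15 > SKU-109/first 14 > SKU-146/second 13 > SKU-109/second 8 > SKU-111/second 2.
Fill SKU-111 first block (80 at 25) ; 230 left.
SKU-146/first (21): +100 ; 130 left.
Fill SKU-130 first block (70 at 17) ; 60 left.
Fill SKU-130 second block (40 at 15) ; 20 left.
20 remain; put them into SKU-109 first at 14.
Total = 25×80 + 21×100 + 17×70 + 15×40 + 14×20 = 6170.

6170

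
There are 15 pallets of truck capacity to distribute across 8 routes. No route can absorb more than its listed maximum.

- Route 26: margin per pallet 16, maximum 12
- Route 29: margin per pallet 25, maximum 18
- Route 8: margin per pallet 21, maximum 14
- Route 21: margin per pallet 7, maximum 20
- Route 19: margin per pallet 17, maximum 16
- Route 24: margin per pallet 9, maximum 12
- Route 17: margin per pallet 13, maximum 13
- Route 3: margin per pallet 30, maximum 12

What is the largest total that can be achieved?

435

Highest margin per pallet first: Route 3 30 > Route 29 25 > Route 8 21 > Route 19 17 > Route 26 16 > Route 17 13 > Route 24 9 > Route 21 7.
Route 3 takes 12 to reach its cap of 12 → 3 left.
Route 29: +3 (room for 18) → 3. Pool exhausted.
Total = 25×3 + 30×12 = 435.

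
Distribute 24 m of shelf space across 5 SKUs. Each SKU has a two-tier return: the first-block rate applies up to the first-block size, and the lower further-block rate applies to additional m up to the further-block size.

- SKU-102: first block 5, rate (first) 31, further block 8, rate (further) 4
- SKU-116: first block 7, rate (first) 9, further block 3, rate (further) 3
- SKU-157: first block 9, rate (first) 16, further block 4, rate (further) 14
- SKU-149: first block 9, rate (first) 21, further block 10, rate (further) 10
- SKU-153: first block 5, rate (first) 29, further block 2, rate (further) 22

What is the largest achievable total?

581

Order all 10 blocks by rate: SKU-102/first 31 > SKU-153/first 29 > SKU-153/second 22 > SKU-149/first 21 > SKU-157/first 16 > SKU-157/second 14 > SKU-149/second 10 > SKU-116/first 9 > SKU-102/second 4 > SKU-116/second 3.
SKU-102/first (31): +5 ; 19 left.
SKU-153 first at 29: fill all 5 ; 14 left.
SKU-153/second (22): +2 ; 12 left.
SKU-149 first at 21: fill all 9 ; 3 left.
SKU-157/first: +3 of 9 at 16; pool empty.
Total = 31×5 + 29×5 + 22×2 + 21×9 + 16×3 = 581.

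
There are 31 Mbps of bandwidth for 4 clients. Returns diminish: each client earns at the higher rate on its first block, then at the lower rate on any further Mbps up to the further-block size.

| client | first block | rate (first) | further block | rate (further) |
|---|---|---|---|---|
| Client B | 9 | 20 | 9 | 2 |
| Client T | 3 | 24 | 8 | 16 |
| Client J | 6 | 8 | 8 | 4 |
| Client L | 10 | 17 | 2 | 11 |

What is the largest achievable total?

Treat each block as its own option and order by rate: Client T/first 24 > Client B/first 20 > Client L/first 17 > Client T/second 16 > Client L/second 11 > Client J/first 8 > Client J/second 4 > Client B/second 2.
Fill Client T first block (3 at 24) ; 28 left.
Fill Client B first block (9 at 20) ; 19 left.
Client L/first (17): +10 ; 9 left.
Client T/second (16): +8 ; 1 left.
1 remain; put them into Client L second at 11.
Total = 24×3 + 20×9 + 17×10 + 16×8 + 11×1 = 561.

561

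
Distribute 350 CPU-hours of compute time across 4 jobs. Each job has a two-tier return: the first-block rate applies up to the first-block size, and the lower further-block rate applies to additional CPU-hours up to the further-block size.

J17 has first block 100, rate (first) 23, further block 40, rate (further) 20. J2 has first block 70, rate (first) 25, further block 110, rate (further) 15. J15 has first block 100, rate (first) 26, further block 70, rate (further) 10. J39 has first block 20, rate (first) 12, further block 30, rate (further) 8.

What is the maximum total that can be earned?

8050

Treat each block as its own option and order by rate: J15/T1 26 > J2/T1 25 > J17/T1 23 > J17/T2 20 > J2/T2 15 > J39/T1 12 > J15/T2 10 > J39/T2 8.
Fill J15 T1 block (100 at 26) → 250 left.
Fill J2 T1 block (70 at 25) → 180 left.
Fill J17 T1 block (100 at 23) → 80 left.
J17 T2 at 20: fill all 40 → 40 left.
J2 T2 at 15: only 40 left, fill 40.
Total = 26×100 + 25×70 + 23×100 + 20×40 + 15×40 = 8050.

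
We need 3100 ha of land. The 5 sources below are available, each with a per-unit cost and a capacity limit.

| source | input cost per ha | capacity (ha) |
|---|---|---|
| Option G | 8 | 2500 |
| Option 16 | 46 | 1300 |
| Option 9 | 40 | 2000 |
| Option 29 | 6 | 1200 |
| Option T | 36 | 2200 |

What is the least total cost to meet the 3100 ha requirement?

22400

Fill from the cheapest source first.
Option 29 (6): use full 1200 — 1900 ha to go.
Option G at 8: take 1900 of its 2500 — requirement met.
Option T, Option 9, Option 16: unused.
Cost = 1200×6 + 1900×8 = 22400.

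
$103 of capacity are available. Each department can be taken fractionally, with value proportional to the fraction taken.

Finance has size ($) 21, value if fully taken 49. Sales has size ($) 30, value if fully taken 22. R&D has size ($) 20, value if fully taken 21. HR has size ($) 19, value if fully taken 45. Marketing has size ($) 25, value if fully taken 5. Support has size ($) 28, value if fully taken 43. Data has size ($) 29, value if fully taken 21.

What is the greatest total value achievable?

Rank by value-to-size ratio: HR 45/19≈2.37, Finance 49/21≈2.33, Support 43/28≈1.54, R&D 21/20≈1.05, Sales 22/30≈0.733, Data 21/29≈0.724, Marketing 5/25≈0.2.
HR: take in full, 19 $ for value 45 ; 84 left.
Finance: take in full, 21 $ for value 49 ; 63 left.
Take all of Support (28 $, value 43) ; 35 $ left.
Take all of R&D (20 $, value 21) ; 15 $ left.
Fill the last 15 $ with part of Sales: 15/30 of it earns 11.
Total value = 169.

169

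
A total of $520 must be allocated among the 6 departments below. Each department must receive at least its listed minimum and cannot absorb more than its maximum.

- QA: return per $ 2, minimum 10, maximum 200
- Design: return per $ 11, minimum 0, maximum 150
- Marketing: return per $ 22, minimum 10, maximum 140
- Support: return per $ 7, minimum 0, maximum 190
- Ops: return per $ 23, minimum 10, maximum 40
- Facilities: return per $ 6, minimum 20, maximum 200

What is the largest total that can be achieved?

Meeting every minimum uses 10+0+10+0+10+20 = 50 $, leaving 470.
Highest return per $ first: Ops 23 > Marketing 22 > Design 11 > Support 7 > Facilities 6 > QA 2.
Give Ops 30 more to hit its cap of 40 ; 440 left.
Give Marketing 130 more to hit its cap of 140 ; 310 left.
Design takes 150 more to reach its cap of 150 ; 160 left.
Support has room for 190 more but only 160 remain, so it gets 160.
Total = 2×10 + 11×150 + 22×140 + 7×160 + 23×40 + 6×20 = 6910.

6910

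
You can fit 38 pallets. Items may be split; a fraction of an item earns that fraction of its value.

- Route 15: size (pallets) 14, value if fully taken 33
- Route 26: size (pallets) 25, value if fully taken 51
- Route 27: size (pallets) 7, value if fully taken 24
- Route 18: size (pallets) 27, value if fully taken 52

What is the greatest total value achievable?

Sort by value density: Route 27 24/7≈3.43, Route 15 33/14≈2.36, Route 26 51/25≈2.04, Route 18 52/27≈1.93.
Route 27: take in full, 7 pallets for value 24 ; 31 left.
Route 15: take in full, 14 pallets for value 33 ; 17 left.
Fill the last 17 pallets with part of Route 26: 17/25 of it earns 34.68.
Total value = 91.68.

91.68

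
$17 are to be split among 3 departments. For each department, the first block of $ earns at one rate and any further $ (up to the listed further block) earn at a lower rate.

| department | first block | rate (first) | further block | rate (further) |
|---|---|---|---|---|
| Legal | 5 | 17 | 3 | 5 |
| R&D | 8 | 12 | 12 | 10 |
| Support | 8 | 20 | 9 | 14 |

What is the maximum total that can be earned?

301

Treat each block as its own option and order by rate: Support/T1 20 > Legal/T1 17 > Support/T2 14 > R&D/T1 12 > R&D/T2 10 > Legal/T2 5.
Support/T1 (20): +8 → 9 left.
Fill Legal T1 block (5 at 17) → 4 left.
4 remain; put them into Support T2 at 14.
Total = 20×8 + 17×5 + 14×4 = 301.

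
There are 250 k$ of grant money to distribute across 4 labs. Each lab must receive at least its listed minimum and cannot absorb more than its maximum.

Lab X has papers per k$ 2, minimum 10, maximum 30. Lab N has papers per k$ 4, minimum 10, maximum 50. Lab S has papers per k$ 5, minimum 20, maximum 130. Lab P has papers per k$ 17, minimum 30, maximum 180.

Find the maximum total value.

Meeting every minimum uses 10+10+20+30 = 70 k$, leaving 180.
Highest papers per k$ first: Lab P 17 > Lab S 5 > Lab N 4 > Lab X 2.
Give Lab P 150 more to hit its cap of 180 → 30 left.
Lab S has room for 110 more but only 30 remain, so it gets 50.
Total = 2×10 + 4×10 + 5×50 + 17×180 = 3370.

3370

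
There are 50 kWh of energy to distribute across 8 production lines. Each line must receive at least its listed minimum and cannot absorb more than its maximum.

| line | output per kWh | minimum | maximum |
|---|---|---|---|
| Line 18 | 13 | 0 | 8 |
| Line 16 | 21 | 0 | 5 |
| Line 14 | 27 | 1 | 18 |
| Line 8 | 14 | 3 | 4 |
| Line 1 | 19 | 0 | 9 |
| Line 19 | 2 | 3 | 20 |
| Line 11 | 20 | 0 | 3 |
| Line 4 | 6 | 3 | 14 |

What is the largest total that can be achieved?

967

Meeting every minimum uses 0+0+1+3+0+3+0+3 = 10 kWh, leaving 40.
Rank by output per kWh: Line 14 27 > Line 16 21 > Line 11 20 > Line 1 19 > Line 8 14 > Line 18 13 > Line 4 6 > Line 19 2.
Line 14 takes 17 more to reach its cap of 18 → 23 left.
Give Line 16 5 more to hit its cap of 5 → 18 left.
Line 11 takes 3 more to reach its cap of 3 → 15 left.
Give Line 1 9 more to hit its cap of 9 → 6 left.
Line 8: +1 to 4 (cap) → 5 left.
Line 18 has room for 8 more but only 5 remain, so it gets 5.
Total = 13×5 + 21×5 + 27×18 + 14×4 + 19×9 + 2×3 + 20×3 + 6×3 = 967.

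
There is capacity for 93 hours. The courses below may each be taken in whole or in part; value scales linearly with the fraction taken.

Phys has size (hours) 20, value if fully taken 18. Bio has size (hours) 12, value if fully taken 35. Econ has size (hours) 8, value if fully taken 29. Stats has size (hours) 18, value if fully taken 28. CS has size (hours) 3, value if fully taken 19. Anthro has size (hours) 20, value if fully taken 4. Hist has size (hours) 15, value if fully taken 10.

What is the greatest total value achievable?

142.4

Best value per unit of size first: CS 19/3≈6.33, Econ 29/8≈3.62, Bio 35/12≈2.92, Stats 28/18≈1.56, Phys 18/20≈0.9, Hist 10/15≈0.667, Anthro 4/20≈0.2.
CS: take in full, 3 hours for value 19 → 90 left.
Econ: take in full, 8 hours for value 29 → 82 left.
Bio: take in full, 12 hours for value 35 → 70 left.
Take all of Stats (18 hours, value 28) → 52 hours left.
All 20 hours of Phys fit (value 18) → 32 remain.
Hist: take in full, 15 hours for value 10 → 17 left.
Fill the last 17 hours with part of Anthro: 17/20 of it earns 3.4.
Total value = 142.4.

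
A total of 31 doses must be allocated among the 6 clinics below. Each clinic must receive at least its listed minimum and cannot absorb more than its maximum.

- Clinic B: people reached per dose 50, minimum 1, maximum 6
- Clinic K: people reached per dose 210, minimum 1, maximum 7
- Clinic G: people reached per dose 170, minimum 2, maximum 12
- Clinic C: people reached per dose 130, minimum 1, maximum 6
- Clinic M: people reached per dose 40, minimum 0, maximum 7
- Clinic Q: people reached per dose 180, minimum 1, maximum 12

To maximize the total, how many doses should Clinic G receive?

Meeting every minimum uses 1+1+2+1+0+1 = 6 doses, leaving 25.
Highest people reached per dose first: Clinic K 210 > Clinic Q 180 > Clinic G 170 > Clinic C 130 > Clinic B 50 > Clinic M 40.
Clinic K takes 6 more to reach its cap of 7 → 19 left.
Clinic Q: +11 to 12 (cap) → 8 left.
Clinic G has room for 10 more but only 8 remain, so it gets 10.

10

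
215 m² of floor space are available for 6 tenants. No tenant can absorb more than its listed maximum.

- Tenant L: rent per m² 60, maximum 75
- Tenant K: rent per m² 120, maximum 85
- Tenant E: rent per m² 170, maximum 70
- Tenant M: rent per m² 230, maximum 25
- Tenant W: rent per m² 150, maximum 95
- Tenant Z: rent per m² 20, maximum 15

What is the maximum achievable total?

Highest rent per m² first: Tenant M 230 > Tenant E 170 > Tenant W 150 > Tenant K 120 > Tenant L 60 > Tenant Z 20.
Give Tenant M 25 to hit its cap of 25 — 190 left.
Tenant E: +70 to 70 (cap) — 120 left.
Give Tenant W 95 to hit its cap of 95 — 25 left.
Only 25 left; Tenant K takes them to reach 25.
Total = 120×25 + 170×70 + 230×25 + 150×95 = 34900.

34900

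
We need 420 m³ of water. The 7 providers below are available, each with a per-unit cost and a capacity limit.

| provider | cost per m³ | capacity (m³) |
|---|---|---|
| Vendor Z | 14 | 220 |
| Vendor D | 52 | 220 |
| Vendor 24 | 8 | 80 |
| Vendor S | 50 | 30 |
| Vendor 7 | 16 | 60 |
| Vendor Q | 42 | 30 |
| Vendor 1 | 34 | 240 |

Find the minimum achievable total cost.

6720

Fill from the cheapest provider first.
Vendor 24 at 8: take all 80 m³ → 340 still needed.
Vendor Z (14): use full 220 → 120 m³ to go.
Vendor 7 (16): use full 60 → 60 m³ to go.
Vendor 1 (34): take the remaining 60 → done.
Vendor Q, Vendor S, Vendor D: unused.
Cost = 80×8 + 220×14 + 60×16 + 60×34 = 6720.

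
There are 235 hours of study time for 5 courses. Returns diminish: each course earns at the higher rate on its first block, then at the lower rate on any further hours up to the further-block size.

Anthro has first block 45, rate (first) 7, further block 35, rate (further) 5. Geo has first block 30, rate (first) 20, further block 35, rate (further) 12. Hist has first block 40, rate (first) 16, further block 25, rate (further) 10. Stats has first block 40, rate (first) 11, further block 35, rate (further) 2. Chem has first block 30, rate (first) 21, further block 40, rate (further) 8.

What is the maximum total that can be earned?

3260

Rank every tier by rate: Chem/T1 21 > Geo/T1 20 > Hist/T1 16 > Geo/T2 12 > Stats/T1 11 > Hist/T2 10 > Chem/T2 8 > Anthro/T1 7 > Anthro/T2 5 > Stats/T2 2.
Fill Chem T1 block (30 at 21) ; 205 left.
Geo/T1 (20): +30 ; 175 left.
Hist T1 at 16: fill all 40 ; 135 left.
Fill Geo T2 block (35 at 12) ; 100 left.
Stats/T1 (11): +40 ; 60 left.
Hist T2 at 10: fill all 25 ; 35 left.
Chem/T2: +35 of 40 at 8; pool empty.
Total = 21×30 + 20×30 + 16×40 + 12×35 + 11×40 + 10×25 + 8×35 = 3260.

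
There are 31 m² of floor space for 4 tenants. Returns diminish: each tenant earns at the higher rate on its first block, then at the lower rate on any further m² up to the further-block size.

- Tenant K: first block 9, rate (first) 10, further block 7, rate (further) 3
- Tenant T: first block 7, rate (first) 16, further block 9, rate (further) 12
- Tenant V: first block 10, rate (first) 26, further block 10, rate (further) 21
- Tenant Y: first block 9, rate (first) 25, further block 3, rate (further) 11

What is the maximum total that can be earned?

727

Rank every tier by rate: Tenant V/tier1 26 > Tenant Y/tier1 25 > Tenant V/tier2 21 > Tenant T/tier1 16 > Tenant T/tier2 12 > Tenant Y/tier2 11 > Tenant K/tier1 10 > Tenant K/tier2 3.
Tenant V/tier1 (26): +10 ; 21 left.
Tenant Y tier1 at 25: fill all 9 ; 12 left.
Tenant V tier2 at 21: fill all 10 ; 2 left.
Tenant T tier1 at 16: only 2 left, fill 2.
Total = 26×10 + 25×9 + 21×10 + 16×2 = 727.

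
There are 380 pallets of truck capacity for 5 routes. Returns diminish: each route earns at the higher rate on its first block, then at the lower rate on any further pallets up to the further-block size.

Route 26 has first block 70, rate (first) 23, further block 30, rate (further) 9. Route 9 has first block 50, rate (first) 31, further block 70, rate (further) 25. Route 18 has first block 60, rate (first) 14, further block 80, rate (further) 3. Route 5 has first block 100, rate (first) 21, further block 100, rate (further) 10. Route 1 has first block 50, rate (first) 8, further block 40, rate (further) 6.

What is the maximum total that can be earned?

Rank every tier by rate: Route 9/first 31 > Route 9/second 25 > Route 26/first 23 > Route 5/first 21 > Route 18/first 14 > Route 5/second 10 > Route 26/second 9 > Route 1/first 8 > Route 1/second 6 > Route 18/second 3.
Route 9 first at 31: fill all 50 — 330 left.
Route 9 second at 25: fill all 70 — 260 left.
Route 26 first at 23: fill all 70 — 190 left.
Route 5/first (21): +100 — 90 left.
Route 18 first at 14: fill all 60 — 30 left.
Route 5/second: +30 of 100 at 10; pool empty.
Total = 31×50 + 25×70 + 23×70 + 21×100 + 14×60 + 10×30 = 8150.

8150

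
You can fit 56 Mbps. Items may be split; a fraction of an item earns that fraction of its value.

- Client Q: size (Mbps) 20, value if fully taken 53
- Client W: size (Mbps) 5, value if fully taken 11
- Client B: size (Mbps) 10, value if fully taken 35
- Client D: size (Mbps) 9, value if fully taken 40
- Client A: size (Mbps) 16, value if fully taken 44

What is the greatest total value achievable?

174.2

Rank by value-to-size ratio: Client D 40/9≈4.44, Client B 35/10≈3.5, Client A 44/16≈2.75, Client Q 53/20≈2.65, Client W 11/5≈2.2.
Client D: take in full, 9 Mbps for value 40 → 47 left.
All 10 Mbps of Client B fit (value 35) → 37 remain.
Take all of Client A (16 Mbps, value 44) → 21 Mbps left.
All 20 Mbps of Client Q fit (value 53) → 1 remain.
Only 1 Mbps remain; take 1/5 of Client W for value 11×1/5 = 2.2.
Total value = 174.2.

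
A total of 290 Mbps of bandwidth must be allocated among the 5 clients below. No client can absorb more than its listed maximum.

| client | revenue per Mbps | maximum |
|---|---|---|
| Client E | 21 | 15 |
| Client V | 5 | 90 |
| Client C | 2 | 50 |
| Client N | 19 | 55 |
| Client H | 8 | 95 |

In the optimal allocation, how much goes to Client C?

35

Order the clients by revenue per Mbps: Client E 21 > Client N 19 > Client H 8 > Client V 5 > Client C 2.
Client E: +15 to 15 (cap) ; 275 left.
Client N: +55 to 55 (cap) ; 220 left.
Client H: +95 to 95 (cap) ; 125 left.
Client V: +90 to 90 (cap) ; 35 left.
Client C has room for 50 but only 35 remain, so it gets 35.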